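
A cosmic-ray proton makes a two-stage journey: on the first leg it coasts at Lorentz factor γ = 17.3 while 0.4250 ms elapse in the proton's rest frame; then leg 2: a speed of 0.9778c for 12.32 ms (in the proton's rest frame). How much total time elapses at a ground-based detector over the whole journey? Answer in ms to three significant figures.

Δt = 66.1 ms

Leg 1: γ = 17.3; Δt_1 = 17.30 × 0.4250 = 7.353 ms.
Leg 2: γ = 1/√(1 − 0.9778²) = 1/√0.04391 = 4.772; Δt_2 = 4.772 × 12.32 = 58.80 ms.
Total: 7.353 + 58.80 ms.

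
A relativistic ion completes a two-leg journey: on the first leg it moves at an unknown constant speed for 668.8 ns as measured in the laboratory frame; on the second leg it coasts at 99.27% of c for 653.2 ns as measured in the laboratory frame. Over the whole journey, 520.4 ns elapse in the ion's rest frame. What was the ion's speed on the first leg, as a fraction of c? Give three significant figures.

Leg 1: speed unknown; τ_1 = 668.8/γ_1.
Leg 2: β = 0.9927; γ = 1/√(1 − 0.9927²) = 1/√0.01455 = 8.291; τ_2 = 653.2/8.291 = 78.78 ns.
Total proper time: τ_1 + 78.78 = 520.4, so τ_1 = 520.4 − 78.78 = 441.6 ns.
γ_1 = 668.8/441.6 = 1.514; β = √(1 − 1/γ²) = √0.5640.

β = 0.751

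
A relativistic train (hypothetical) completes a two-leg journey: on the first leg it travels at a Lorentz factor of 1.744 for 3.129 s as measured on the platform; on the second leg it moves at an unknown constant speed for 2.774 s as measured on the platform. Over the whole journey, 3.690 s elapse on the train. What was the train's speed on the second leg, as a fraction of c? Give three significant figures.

Leg 1: γ = 1.744; τ_1 = 3.129/1.744 = 1.794 s.
Leg 2: speed unknown; τ_2 = 2.774/γ_2.
Total proper time: 1.794 + τ_2 = 3.690, so τ_2 = 3.690 − 1.794 = 1.896 s.
γ_2 = 2.774/1.896 = 1.463; β = √(1 − 1/γ²) = √0.5329.

β = 0.730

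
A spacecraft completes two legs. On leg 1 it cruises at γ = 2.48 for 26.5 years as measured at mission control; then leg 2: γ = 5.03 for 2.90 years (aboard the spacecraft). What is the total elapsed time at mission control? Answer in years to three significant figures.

Δt = 41.1 years

Leg 1: 26.5 years is already measured at mission control.
Leg 2: γ = 5.03; Δt_2 = 5.030 × 2.90 = 14.59 years.
Total: 26.50 + 14.59 years.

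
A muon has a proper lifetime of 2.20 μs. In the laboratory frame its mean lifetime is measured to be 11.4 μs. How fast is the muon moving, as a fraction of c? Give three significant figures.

γ = Δt/τ₀ = 11.4/2.20 = 5.182
β = √(1 − 1/γ²) = √(1 − 0.03724) = √0.9628

v = 0.981c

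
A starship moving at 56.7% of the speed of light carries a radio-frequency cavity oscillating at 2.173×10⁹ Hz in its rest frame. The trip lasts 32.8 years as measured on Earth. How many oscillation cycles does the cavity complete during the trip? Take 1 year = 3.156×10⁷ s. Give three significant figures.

β = 0.567; γ = 1/√(1 − 0.567²) = 1/√0.6785 = 1.214
The oscillator's own cycle count is N = f × τ where τ is the proper time on the ship. τ = Δt/γ = 32.8/1.214 = 27.02 years = 8.527×10⁸ s.
N = 2.173×10⁹ × 8.527×10⁸ = 1.853×10¹⁸.

N = 1.85×10¹⁸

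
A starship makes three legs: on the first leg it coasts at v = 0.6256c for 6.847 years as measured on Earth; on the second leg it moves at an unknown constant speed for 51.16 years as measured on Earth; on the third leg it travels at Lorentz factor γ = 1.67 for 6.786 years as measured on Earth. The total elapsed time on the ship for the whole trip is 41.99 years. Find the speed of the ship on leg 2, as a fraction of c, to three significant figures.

Leg 1: γ = 1/√(1 − 0.6256²) = 1/√0.6086 = 1.282; τ_1 = 6.847/1.282 = 5.342 years.
Leg 2: speed unknown; τ_2 = 51.16/γ_2.
Leg 3: γ = 1.67; τ_3 = 6.786/1.670 = 4.063 years.
Total proper time: 5.342 + τ_2 + 4.063 = 41.99, so τ_2 = 41.99 − 9.405 = 32.58 years.
γ_2 = 51.16/32.58 = 1.570; β = √(1 − 1/γ²) = √0.5943.

β = 0.771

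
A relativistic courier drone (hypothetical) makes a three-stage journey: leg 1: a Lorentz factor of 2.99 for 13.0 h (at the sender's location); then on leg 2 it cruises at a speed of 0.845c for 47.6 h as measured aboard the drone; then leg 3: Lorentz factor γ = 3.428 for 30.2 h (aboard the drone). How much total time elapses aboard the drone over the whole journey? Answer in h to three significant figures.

Leg 1: γ = 2.99; τ_1 = 13.0/2.990 = 4.348 h.
Leg 2: 47.6 h is already measured aboard the drone.
Leg 3: 30.2 h is already measured aboard the drone.
Total: 4.348 + 47.60 + 30.20 h.

τ = 82.1 h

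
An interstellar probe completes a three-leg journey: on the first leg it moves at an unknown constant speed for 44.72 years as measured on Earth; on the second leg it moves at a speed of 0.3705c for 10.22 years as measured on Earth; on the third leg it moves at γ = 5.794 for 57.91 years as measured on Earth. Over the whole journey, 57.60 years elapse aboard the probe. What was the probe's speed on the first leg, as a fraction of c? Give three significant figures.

β = 0.523

Leg 1: speed unknown; τ_1 = 44.72/γ_1.
Leg 2: γ = 1/√(1 − 0.3705²) = 1/√0.8627 = 1.077; τ_2 = 10.22/1.077 = 9.493 years.
Leg 3: γ = 5.794; τ_3 = 57.91/5.794 = 9.995 years.
Total proper time: τ_1 + 9.493 + 9.995 = 57.60, so τ_1 = 57.60 − 19.49 = 38.11 years.
γ_1 = 44.72/38.11 = 1.173; β = √(1 − 1/γ²) = √0.2737.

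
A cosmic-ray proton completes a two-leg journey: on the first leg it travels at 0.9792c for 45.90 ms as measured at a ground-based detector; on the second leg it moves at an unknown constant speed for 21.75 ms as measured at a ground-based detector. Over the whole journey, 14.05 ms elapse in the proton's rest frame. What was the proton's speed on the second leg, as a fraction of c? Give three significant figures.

β = 0.976

Leg 1: γ = 1/√(1 − 0.9792²) = 1/√0.04117 = 4.929; τ_1 = 45.90/4.929 = 9.313 ms.
Leg 2: speed unknown; τ_2 = 21.75/γ_2.
Total proper time: 9.313 + τ_2 = 14.05, so τ_2 = 14.05 − 9.313 = 4.737 ms.
γ_2 = 21.75/4.737 = 4.592; β = √(1 − 1/γ²) = √0.9526.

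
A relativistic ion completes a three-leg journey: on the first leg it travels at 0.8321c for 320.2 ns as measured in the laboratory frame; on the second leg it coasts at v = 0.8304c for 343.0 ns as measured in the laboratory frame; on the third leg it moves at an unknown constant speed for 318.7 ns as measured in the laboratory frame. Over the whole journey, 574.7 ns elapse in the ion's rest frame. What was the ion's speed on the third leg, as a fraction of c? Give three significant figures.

Leg 1: γ = 1/√(1 − 0.8321²) = 1/√0.3076 = 1.803; τ_1 = 320.2/1.803 = 177.6 ns.
Leg 2: γ = 1/√(1 − 0.8304²) = 1/√0.3104 = 1.795; τ_2 = 343.0/1.795 = 191.1 ns.
Leg 3: speed unknown; τ_3 = 318.7/γ_3.
Total proper time: 177.6 + 191.1 + τ_3 = 574.7, so τ_3 = 574.7 − 368.7 = 206.0 ns.
γ_3 = 318.7/206.0 = 1.547; β = √(1 − 1/γ²) = √0.5822.

β = 0.763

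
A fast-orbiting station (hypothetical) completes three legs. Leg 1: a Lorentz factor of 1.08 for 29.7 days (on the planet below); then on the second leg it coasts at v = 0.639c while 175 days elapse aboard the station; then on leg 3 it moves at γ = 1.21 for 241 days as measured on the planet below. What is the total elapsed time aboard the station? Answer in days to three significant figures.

Leg 1: γ = 1.08; τ_1 = 29.7/1.080 = 27.50 days.
Leg 2: 175 days is already measured aboard the station.
Leg 3: γ = 1.21; τ_3 = 241/1.210 = 199.2 days.
Total: 27.50 + 175.0 + 199.2 days.

τ = 402 days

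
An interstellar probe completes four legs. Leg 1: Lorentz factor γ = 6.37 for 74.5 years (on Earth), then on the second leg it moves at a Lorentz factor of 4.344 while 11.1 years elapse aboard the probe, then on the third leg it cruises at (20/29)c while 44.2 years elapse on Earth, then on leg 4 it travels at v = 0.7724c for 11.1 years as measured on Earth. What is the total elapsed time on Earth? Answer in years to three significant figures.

Leg 1: 74.5 years is already measured on Earth.
Leg 2: γ = 4.344; Δt_2 = 4.344 × 11.1 = 48.22 years.
Leg 3: 44.2 years is already measured on Earth.
Leg 4: 11.1 years is already measured on Earth.
Total: 74.50 + 48.22 + 44.20 + 11.10 years.

Δt = 178 years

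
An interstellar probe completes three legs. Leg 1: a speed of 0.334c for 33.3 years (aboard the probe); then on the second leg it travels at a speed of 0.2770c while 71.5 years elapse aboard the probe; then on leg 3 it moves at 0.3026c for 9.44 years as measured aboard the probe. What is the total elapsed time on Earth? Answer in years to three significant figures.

Leg 1: γ = 1/√(1 − 0.334²) = 1/√0.8884 = 1.061; Δt_1 = 1.061 × 33.3 = 35.33 years.
Leg 2: γ = 1/√(1 − 0.2770²) = 1/√0.9233 = 1.041; Δt_2 = 1.041 × 71.5 = 74.41 years.
Leg 3: γ = 1/√(1 − 0.3026²) = 1/√0.9084 = 1.049; Δt_3 = 1.049 × 9.44 = 9.904 years.
Total: 35.33 + 74.41 + 9.904 years.

Δt = 120 years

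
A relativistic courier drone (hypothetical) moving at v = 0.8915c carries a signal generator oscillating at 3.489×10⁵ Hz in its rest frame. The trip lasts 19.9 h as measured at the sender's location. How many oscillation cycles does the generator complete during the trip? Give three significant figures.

N = 1.13×10¹⁰

γ = 1/√(1 − 0.8915²) = 1/√0.2052 = 2.207
The oscillator's own cycle count is N = f × τ where τ is the proper time aboard the drone. τ = Δt/γ = 19.9/2.207 = 9.015 h = 3.245×10⁴ s.
N = 3.489×10⁵ × 3.245×10⁴ = 1.132×10¹⁰.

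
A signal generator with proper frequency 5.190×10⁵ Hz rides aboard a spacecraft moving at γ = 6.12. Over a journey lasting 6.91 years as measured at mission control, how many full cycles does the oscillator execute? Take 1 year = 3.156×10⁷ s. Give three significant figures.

γ = 6.12
The oscillator's own cycle count is N = f × τ where τ is the proper time aboard the spacecraft. τ = Δt/γ = 6.91/6.120 = 1.129 years = 3.563×10⁷ s.
N = 5.190×10⁵ × 3.563×10⁷ = 1.849×10¹³.

N = 1.85×10¹³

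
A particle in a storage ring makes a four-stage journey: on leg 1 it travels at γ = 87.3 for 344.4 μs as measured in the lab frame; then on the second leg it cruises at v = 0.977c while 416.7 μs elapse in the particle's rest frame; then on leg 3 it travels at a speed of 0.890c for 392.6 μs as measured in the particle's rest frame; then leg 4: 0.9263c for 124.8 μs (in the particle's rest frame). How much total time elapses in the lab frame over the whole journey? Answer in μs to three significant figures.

Leg 1: 344.4 μs is already measured in the lab frame.
Leg 2: γ = 1/√(1 − 0.977²) = 1/√0.04547 = 4.690; Δt_2 = 4.690 × 416.7 = 1954 μs.
Leg 3: γ = 1/√(1 − 0.890²) = 1/√0.2079 = 2.193; Δt_3 = 2.193 × 392.6 = 861.0 μs.
Leg 4: γ = 1/√(1 − 0.9263²) = 1/√0.1420 = 2.654; Δt_4 = 2.654 × 124.8 = 331.2 μs.
Total: 344.4 + 1954 + 861.0 + 331.2 μs.

Δt = 3490 μs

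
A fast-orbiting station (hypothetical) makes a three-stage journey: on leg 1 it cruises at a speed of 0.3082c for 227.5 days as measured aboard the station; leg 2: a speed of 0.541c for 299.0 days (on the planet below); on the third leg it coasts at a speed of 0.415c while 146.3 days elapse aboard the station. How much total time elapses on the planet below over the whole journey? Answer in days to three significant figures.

Δt = 699 days

Leg 1: γ = 1/√(1 − 0.3082²) = 1/√0.9050 = 1.051; Δt_1 = 1.051 × 227.5 = 239.1 days.
Leg 2: 299.0 days is already measured on the planet below.
Leg 3: γ = 1/√(1 − 0.415²) = 1/√0.8278 = 1.099; Δt_3 = 1.099 × 146.3 = 160.8 days.
Total: 239.1 + 299.0 + 160.8 days.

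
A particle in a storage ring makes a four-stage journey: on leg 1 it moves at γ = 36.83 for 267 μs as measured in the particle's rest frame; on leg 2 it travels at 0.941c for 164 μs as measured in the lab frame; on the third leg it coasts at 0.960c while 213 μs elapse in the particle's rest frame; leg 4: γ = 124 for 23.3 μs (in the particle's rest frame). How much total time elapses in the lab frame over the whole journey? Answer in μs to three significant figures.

Leg 1: γ = 36.83; Δt_1 = 36.83 × 267 = 9834 μs.
Leg 2: 164 μs is already measured in the lab frame.
Leg 3: γ = 1/√(1 − 0.960²) = 25/7 ≈ 3.571; Δt_3 = 3.571 × 213 = 760.7 μs.
Leg 4: γ = 124; Δt_4 = 124.0 × 23.3 = 2889 μs.
Total: 9834 + 164.0 + 760.7 + 2889 μs.

Δt = 1.36×10⁴ μs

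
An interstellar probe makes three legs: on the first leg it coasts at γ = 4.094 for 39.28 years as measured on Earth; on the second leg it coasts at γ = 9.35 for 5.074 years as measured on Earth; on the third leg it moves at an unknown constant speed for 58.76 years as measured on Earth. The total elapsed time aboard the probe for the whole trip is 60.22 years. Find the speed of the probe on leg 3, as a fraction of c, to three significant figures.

Leg 1: γ = 4.094; τ_1 = 39.28/4.094 = 9.595 years.
Leg 2: γ = 9.35; τ_2 = 5.074/9.350 = 0.5427 years.
Leg 3: speed unknown; τ_3 = 58.76/γ_3.
Total proper time: 9.595 + 0.5427 + τ_3 = 60.22, so τ_3 = 60.22 − 10.14 = 50.08 years.
γ_3 = 58.76/50.08 = 1.173; β = √(1 − 1/γ²) = √0.2735.

β = 0.523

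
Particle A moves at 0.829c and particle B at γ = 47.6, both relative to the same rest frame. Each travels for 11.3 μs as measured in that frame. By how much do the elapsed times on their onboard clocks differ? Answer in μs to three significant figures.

A: γ = 1/√(1 − 0.829²) = 1/√0.3128 = 1.788; τ_A = 11.3/1.788 = 6.320 μs.
B: γ = 47.6; τ_B = 11.3/47.60 = 0.2374 μs.

|τ_A − τ_B| = 6.08 μs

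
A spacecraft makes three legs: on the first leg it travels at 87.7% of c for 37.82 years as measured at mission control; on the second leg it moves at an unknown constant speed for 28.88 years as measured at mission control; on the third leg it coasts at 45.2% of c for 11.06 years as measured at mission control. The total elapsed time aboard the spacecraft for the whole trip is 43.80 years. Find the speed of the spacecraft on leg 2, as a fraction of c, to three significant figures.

Leg 1: β = 0.877; γ = 1/√(1 − 0.877²) = 1/√0.2309 = 2.081; τ_1 = 37.82/2.081 = 18.17 years.
Leg 2: speed unknown; τ_2 = 28.88/γ_2.
Leg 3: β = 0.452; γ = 1/√(1 − 0.452²) = 1/√0.7957 = 1.121; τ_3 = 11.06/1.121 = 9.866 years.
Total proper time: 18.17 + τ_2 + 9.866 = 43.80, so τ_2 = 43.80 − 28.04 = 15.76 years.
γ_2 = 28.88/15.76 = 1.832; β = √(1 − 1/γ²) = √0.7021.

β = 0.838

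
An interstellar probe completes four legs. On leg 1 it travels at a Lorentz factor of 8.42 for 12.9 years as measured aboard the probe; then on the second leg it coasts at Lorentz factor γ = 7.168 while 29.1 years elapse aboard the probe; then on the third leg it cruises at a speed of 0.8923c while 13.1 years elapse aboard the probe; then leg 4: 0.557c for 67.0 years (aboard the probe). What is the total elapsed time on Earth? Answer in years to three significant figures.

Δt = 427 years

Leg 1: γ = 8.42; Δt_1 = 8.420 × 12.9 = 108.6 years.
Leg 2: γ = 7.168; Δt_2 = 7.168 × 29.1 = 208.6 years.
Leg 3: γ = 1/√(1 − 0.8923²) = 1/√0.2038 = 2.215; Δt_3 = 2.215 × 13.1 = 29.02 years.
Leg 4: γ = 1/√(1 − 0.557²) = 1/√0.6898 = 1.204; Δt_4 = 1.204 × 67.0 = 80.67 years.
Total: 108.6 + 208.6 + 29.02 + 80.67 years.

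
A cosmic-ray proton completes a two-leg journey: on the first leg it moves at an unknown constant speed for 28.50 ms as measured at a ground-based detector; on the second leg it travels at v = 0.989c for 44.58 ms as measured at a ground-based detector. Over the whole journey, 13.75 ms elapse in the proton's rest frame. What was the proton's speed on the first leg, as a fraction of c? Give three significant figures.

β = 0.968

Leg 1: speed unknown; τ_1 = 28.50/γ_1.
Leg 2: γ = 1/√(1 − 0.989²) = 1/√0.02188 = 6.761; τ_2 = 44.58/6.761 = 6.594 ms.
Total proper time: τ_1 + 6.594 = 13.75, so τ_1 = 13.75 − 6.594 = 7.156 ms.
γ_1 = 28.50/7.156 = 3.983; β = √(1 − 1/γ²) = √0.9370.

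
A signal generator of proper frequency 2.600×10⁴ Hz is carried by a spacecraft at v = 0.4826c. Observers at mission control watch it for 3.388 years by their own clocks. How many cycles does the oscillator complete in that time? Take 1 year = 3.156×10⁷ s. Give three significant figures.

N = 2.43×10¹²

γ = 1/√(1 − 0.4826²) = 1/√0.7671 = 1.142
During 3.388 years of lab time, the oscillator's proper time advances by τ = Δt/γ = 3.388/1.142 = 2.967 years = 9.365×10⁷ s.
N = f × τ = 2.600×10⁴ × 9.365×10⁷ = 2.435×10¹².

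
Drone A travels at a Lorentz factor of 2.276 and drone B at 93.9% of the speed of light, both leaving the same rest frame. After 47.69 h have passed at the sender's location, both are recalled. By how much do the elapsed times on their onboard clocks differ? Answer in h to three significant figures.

|τ_A − τ_B| = 4.55 h

A: γ = 2.276; τ_A = 47.69/2.276 = 20.95 h.
B: β = 0.939; γ = 1/√(1 − 0.939²) = 1/√0.1183 = 2.908; τ_B = 47.69/2.908 = 16.40 h.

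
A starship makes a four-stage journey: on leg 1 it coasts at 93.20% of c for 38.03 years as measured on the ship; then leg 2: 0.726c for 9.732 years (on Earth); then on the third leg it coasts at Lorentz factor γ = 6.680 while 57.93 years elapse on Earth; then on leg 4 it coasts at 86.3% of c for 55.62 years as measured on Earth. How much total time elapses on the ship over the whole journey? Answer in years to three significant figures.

τ = 81.5 years

Leg 1: 38.03 years is already measured on the ship.
Leg 2: γ = 1/√(1 − 0.726²) = 1/√0.4729 = 1.454; τ_2 = 9.732/1.454 = 6.693 years.
Leg 3: γ = 6.680; τ_3 = 57.93/6.680 = 8.672 years.
Leg 4: β = 0.863; γ = 1/√(1 − 0.863²) = 1/√0.2552 = 1.979; τ_4 = 55.62/1.979 = 28.10 years.
Total: 38.03 + 6.693 + 8.672 + 28.10 years.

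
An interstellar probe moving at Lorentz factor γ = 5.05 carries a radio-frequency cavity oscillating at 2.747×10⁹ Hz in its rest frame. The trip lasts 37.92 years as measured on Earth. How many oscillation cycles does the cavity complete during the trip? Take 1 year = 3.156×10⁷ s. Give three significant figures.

N = 6.51×10¹⁷

γ = 5.05
The oscillator's own cycle count is N = f × τ where τ is the proper time aboard the probe. τ = Δt/γ = 37.92/5.050 = 7.509 years = 2.370×10⁸ s.
N = 2.747×10⁹ × 2.370×10⁸ = 6.510×10¹⁷.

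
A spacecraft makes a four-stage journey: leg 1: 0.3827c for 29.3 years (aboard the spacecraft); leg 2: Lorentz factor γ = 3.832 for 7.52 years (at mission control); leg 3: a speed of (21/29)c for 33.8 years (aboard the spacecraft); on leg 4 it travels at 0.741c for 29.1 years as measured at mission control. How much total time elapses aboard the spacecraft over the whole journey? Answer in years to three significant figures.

Leg 1: 29.3 years is already measured aboard the spacecraft.
Leg 2: γ = 3.832; τ_2 = 7.52/3.832 = 1.962 years.
Leg 3: 33.8 years is already measured aboard the spacecraft.
Leg 4: γ = 1/√(1 − 0.741²) = 1/√0.4509 = 1.489; τ_4 = 29.1/1.489 = 19.54 years.
Total: 29.30 + 1.962 + 33.80 + 19.54 years.

τ = 84.6 years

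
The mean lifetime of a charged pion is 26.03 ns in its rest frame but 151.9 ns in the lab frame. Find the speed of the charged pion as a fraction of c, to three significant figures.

β = 0.985

γ = Δt/τ₀ = 151.9/26.03 = 5.836
β = √(1 − 1/γ²) = √(1 − 0.02937) = √0.9706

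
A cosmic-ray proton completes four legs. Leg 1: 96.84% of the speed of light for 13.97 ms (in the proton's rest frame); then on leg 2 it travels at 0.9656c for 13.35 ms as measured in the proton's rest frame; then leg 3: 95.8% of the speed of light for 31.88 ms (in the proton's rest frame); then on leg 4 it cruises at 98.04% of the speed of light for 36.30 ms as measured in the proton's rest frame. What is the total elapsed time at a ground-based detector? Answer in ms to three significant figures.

Leg 1: β = 0.9684; γ = 1/√(1 − 0.9684²) = 1/√0.06220 = 4.010; Δt_1 = 4.010 × 13.97 = 56.01 ms.
Leg 2: γ = 1/√(1 − 0.9656²) = 1/√0.06762 = 3.846; Δt_2 = 3.846 × 13.35 = 51.34 ms.
Leg 3: β = 0.958; γ = 1/√(1 − 0.958²) = 1/√0.08224 = 3.487; Δt_3 = 3.487 × 31.88 = 111.2 ms.
Leg 4: β = 0.9804; γ = 1/√(1 − 0.9804²) = 1/√0.03882 = 5.076; Δt_4 = 5.076 × 36.30 = 184.2 ms.
Total: 56.01 + 51.34 + 111.2 + 184.2 ms.

Δt = 403 ms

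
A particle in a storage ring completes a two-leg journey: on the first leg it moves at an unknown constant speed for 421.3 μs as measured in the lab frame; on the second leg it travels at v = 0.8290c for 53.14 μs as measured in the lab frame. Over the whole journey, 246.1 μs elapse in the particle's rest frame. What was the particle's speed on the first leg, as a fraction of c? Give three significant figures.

β = 0.858

Leg 1: speed unknown; τ_1 = 421.3/γ_1.
Leg 2: γ = 1/√(1 − 0.8290²) = 1/√0.3128 = 1.788; τ_2 = 53.14/1.788 = 29.72 μs.
Total proper time: τ_1 + 29.72 = 246.1, so τ_1 = 246.1 − 29.72 = 216.4 μs.
γ_1 = 421.3/216.4 = 1.947; β = √(1 − 1/γ²) = √0.7362.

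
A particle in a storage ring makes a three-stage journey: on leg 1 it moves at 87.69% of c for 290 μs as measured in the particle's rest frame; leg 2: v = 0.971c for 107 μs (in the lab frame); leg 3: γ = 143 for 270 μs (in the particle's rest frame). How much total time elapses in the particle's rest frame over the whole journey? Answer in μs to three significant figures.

Leg 1: 290 μs is already measured in the particle's rest frame.
Leg 2: γ = 1/√(1 − 0.971²) = 1/√0.05716 = 4.183; τ_2 = 107/4.183 = 25.58 μs.
Leg 3: 270 μs is already measured in the particle's rest frame.
Total: 290.0 + 25.58 + 270.0 μs.

τ = 586 μs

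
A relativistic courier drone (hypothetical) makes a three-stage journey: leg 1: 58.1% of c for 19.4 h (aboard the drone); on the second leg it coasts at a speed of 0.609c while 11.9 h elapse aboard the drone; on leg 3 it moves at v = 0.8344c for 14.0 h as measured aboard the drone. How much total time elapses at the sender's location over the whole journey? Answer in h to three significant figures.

Δt = 64.2 h

Leg 1: β = 0.581; γ = 1/√(1 − 0.581²) = 1/√0.6624 = 1.229; Δt_1 = 1.229 × 19.4 = 23.84 h.
Leg 2: γ = 1/√(1 − 0.609²) = 1/√0.6291 = 1.261; Δt_2 = 1.261 × 11.9 = 15.00 h.
Leg 3: γ = 1/√(1 − 0.8344²) = 1/√0.3038 = 1.814; Δt_3 = 1.814 × 14.0 = 25.40 h.
Total: 23.84 + 15.00 + 25.40 h.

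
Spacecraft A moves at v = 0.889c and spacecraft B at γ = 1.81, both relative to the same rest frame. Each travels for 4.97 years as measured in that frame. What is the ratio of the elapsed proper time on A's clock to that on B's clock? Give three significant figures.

τ_A/τ_B = 0.829

A: γ = 1/√(1 − 0.889²) = 1/√0.2097 = 2.184. B: γ = 1.81.
τ_A/τ_B = γ_B/γ_A = 1.810/2.184 = 0.8288, so τ_A/τ_B = 0.8288.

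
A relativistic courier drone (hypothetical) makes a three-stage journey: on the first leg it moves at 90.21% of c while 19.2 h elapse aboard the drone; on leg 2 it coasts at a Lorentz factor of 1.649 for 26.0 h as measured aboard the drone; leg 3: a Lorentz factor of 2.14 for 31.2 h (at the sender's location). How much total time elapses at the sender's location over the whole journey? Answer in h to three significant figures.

Leg 1: β = 0.9021; γ = 1/√(1 − 0.9021²) = 1/√0.1862 = 2.317; Δt_1 = 2.317 × 19.2 = 44.49 h.
Leg 2: γ = 1.649; Δt_2 = 1.649 × 26.0 = 42.87 h.
Leg 3: 31.2 h is already measured at the sender's location.
Total: 44.49 + 42.87 + 31.20 h.

Δt = 119 h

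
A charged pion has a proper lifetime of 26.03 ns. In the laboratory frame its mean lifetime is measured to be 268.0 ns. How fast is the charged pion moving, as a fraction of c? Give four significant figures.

γ = Δt/τ₀ = 268.0/26.03 = 10.30
β = √(1 − 1/γ²) = √(1 − 0.009434) = √0.9906

β = 0.9953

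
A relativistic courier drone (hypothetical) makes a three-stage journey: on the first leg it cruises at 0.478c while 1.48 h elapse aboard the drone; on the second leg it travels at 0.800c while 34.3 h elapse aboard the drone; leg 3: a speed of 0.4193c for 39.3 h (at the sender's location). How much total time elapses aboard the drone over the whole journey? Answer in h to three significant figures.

τ = 71.5 h

Leg 1: 1.48 h is already measured aboard the drone.
Leg 2: 34.3 h is already measured aboard the drone.
Leg 3: γ = 1/√(1 − 0.4193²) = 1/√0.8242 = 1.102; τ_3 = 39.3/1.102 = 35.68 h.
Total: 1.480 + 34.30 + 35.68 h.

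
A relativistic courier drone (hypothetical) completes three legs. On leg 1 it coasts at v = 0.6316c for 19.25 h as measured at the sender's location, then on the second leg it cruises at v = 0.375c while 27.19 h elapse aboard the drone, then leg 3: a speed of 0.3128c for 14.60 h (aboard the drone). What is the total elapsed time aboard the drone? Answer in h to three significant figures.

τ = 56.7 h

Leg 1: γ = 1/√(1 − 0.6316²) = 1/√0.6011 = 1.290; τ_1 = 19.25/1.290 = 14.92 h.
Leg 2: 27.19 h is already measured aboard the drone.
Leg 3: 14.60 h is already measured aboard the drone.
Total: 14.92 + 27.19 + 14.60 h.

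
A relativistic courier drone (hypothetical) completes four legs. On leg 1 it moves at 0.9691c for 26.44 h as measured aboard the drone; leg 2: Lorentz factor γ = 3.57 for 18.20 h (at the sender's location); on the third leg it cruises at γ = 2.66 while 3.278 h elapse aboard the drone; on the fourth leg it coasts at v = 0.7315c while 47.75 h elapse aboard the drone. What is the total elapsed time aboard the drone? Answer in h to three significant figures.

τ = 82.6 h

Leg 1: 26.44 h is already measured aboard the drone.
Leg 2: γ = 3.57; τ_2 = 18.20/3.570 = 5.098 h.
Leg 3: 3.278 h is already measured aboard the drone.
Leg 4: 47.75 h is already measured aboard the drone.
Total: 26.44 + 5.098 + 3.278 + 47.75 h.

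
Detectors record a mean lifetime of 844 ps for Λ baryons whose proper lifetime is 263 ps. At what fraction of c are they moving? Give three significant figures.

β = 0.950

γ = Δt/τ₀ = 844/263 = 3.209
β = √(1 − 1/γ²) = √(1 − 0.09710) = √0.9029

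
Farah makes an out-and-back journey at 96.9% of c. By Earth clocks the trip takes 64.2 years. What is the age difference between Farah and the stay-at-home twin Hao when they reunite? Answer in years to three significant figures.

Δt − τ = 48.3 years

β = 0.969; γ = 1/√(1 − 0.969²) = 1/√0.06104 = 4.048
Farah's elapsed proper time: τ = 64.2/4.048 = 15.86 years.
Age gap = Δt − τ = 64.2 − 15.86 years.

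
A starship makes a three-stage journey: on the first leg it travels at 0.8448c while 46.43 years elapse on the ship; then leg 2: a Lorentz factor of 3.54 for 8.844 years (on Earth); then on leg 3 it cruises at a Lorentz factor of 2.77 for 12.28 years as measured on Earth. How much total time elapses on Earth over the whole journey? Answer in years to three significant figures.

Leg 1: γ = 1/√(1 − 0.8448²) = 1/√0.2863 = 1.869; Δt_1 = 1.869 × 46.43 = 86.77 years.
Leg 2: 8.844 years is already measured on Earth.
Leg 3: 12.28 years is already measured on Earth.
Total: 86.77 + 8.844 + 12.28 years.

Δt = 108 years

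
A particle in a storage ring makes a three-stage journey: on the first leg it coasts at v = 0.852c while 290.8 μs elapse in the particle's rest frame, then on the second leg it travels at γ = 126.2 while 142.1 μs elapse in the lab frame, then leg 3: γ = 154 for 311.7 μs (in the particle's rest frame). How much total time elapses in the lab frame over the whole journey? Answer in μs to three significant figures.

Δt = 4.87×10⁴ μs

Leg 1: γ = 1/√(1 − 0.852²) = 1/√0.2741 = 1.910; Δt_1 = 1.910 × 290.8 = 555.4 μs.
Leg 2: 142.1 μs is already measured in the lab frame.
Leg 3: γ = 154; Δt_3 = 154.0 × 311.7 = 4.800×10⁴ μs.
Total: 555.4 + 142.1 + 4.800×10⁴ μs.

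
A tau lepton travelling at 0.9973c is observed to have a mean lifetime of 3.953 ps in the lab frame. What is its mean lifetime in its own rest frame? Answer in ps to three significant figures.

γ = 1/√(1 − 0.9973²) = 1/√0.005393 = 13.62
The lab-frame lifetime is the dilated interval; the proper lifetime is τ₀ = Δt/γ = 3.953/13.62 ps.

τ₀ = 0.290 ps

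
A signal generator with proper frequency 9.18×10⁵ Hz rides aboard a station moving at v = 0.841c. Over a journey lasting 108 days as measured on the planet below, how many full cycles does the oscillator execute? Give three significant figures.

N = 4.63×10¹²

γ = 1/√(1 − 0.841²) = 1/√0.2927 = 1.848
The oscillator's own cycle count is N = f × τ where τ is the proper time aboard the station. τ = Δt/γ = 108/1.848 = 58.43 days = 5.049×10⁶ s.
N = 9.18×10⁵ × 5.049×10⁶ = 4.635×10¹².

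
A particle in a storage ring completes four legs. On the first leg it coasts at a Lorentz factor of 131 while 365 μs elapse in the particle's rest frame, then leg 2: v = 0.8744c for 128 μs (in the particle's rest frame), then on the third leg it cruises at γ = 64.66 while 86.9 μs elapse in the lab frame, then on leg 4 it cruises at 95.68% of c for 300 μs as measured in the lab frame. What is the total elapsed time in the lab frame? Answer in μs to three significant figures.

Leg 1: γ = 131; Δt_1 = 131.0 × 365 = 4.781×10⁴ μs.
Leg 2: γ = 1/√(1 − 0.8744²) = 1/√0.2354 = 2.061; Δt_2 = 2.061 × 128 = 263.8 μs.
Leg 3: 86.9 μs is already measured in the lab frame.
Leg 4: 300 μs is already measured in the lab frame.
Total: 4.781×10⁴ + 263.8 + 86.90 + 300.0 μs.

Δt = 4.85×10⁴ μs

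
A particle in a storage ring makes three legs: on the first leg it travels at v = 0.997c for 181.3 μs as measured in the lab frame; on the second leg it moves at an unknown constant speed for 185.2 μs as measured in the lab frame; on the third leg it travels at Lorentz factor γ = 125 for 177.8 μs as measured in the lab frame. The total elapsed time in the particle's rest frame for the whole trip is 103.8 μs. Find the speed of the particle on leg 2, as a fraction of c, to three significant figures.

Leg 1: γ = 1/√(1 − 0.997²) = 1/√0.005991 = 12.92; τ_1 = 181.3/12.92 = 14.03 μs.
Leg 2: speed unknown; τ_2 = 185.2/γ_2.
Leg 3: γ = 125; τ_3 = 177.8/125.0 = 1.422 μs.
Total proper time: 14.03 + τ_2 + 1.422 = 103.8, so τ_2 = 103.8 − 15.46 = 88.34 μs.
γ_2 = 185.2/88.34 = 2.096; β = √(1 − 1/γ²) = √0.7724.

β = 0.879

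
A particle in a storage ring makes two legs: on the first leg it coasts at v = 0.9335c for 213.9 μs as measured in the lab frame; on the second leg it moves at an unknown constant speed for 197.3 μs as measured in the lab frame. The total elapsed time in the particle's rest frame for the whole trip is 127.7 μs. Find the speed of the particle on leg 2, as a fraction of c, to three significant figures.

β = 0.966

Leg 1: γ = 1/√(1 − 0.9335²) = 1/√0.1286 = 2.789; τ_1 = 213.9/2.789 = 76.70 μs.
Leg 2: speed unknown; τ_2 = 197.3/γ_2.
Total proper time: 76.70 + τ_2 = 127.7, so τ_2 = 127.7 − 76.70 = 51.00 μs.
γ_2 = 197.3/51.00 = 3.869; β = √(1 − 1/γ²) = √0.9332.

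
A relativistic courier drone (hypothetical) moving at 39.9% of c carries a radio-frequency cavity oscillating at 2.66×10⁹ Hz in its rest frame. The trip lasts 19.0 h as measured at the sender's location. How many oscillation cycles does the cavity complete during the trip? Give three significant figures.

N = 1.67×10¹⁴

β = 0.399; γ = 1/√(1 − 0.399²) = 1/√0.8408 = 1.091
The oscillator's own cycle count is N = f × τ where τ is the proper time aboard the drone. τ = Δt/γ = 19.0/1.091 = 17.42 h = 6.272×10⁴ s.
N = 2.66×10⁹ × 6.272×10⁴ = 1.668×10¹⁴.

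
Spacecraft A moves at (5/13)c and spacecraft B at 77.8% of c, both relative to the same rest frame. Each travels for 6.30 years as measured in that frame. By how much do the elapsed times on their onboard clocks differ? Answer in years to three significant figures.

A: γ = 1/√(1 − (5/13)²) = 13/12 ≈ 1.083; τ_A = 6.30/1.083 = 5.815 years.
B: β = 0.778; γ = 1/√(1 − 0.778²) = 1/√0.3947 = 1.592; τ_B = 6.30/1.592 = 3.958 years.

|τ_A − τ_B| = 1.86 years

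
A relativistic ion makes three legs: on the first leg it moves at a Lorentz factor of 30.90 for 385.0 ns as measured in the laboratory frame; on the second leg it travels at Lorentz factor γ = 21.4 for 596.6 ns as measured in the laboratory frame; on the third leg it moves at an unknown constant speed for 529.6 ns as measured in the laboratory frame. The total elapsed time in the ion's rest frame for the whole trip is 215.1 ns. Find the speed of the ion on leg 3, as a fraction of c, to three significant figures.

Leg 1: γ = 30.90; τ_1 = 385.0/30.90 = 12.46 ns.
Leg 2: γ = 21.4; τ_2 = 596.6/21.40 = 27.88 ns.
Leg 3: speed unknown; τ_3 = 529.6/γ_3.
Total proper time: 12.46 + 27.88 + τ_3 = 215.1, so τ_3 = 215.1 − 40.34 = 174.8 ns.
γ_3 = 529.6/174.8 = 3.030; β = √(1 − 1/γ²) = √0.8911.

β = 0.944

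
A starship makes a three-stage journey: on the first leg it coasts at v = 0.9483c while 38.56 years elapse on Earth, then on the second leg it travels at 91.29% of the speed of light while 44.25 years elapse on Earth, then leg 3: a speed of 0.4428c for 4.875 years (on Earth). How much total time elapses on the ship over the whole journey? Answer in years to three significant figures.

Leg 1: γ = 1/√(1 − 0.9483²) = 1/√0.1007 = 3.151; τ_1 = 38.56/3.151 = 12.24 years.
Leg 2: β = 0.9129; γ = 1/√(1 − 0.9129²) = 1/√0.1666 = 2.450; τ_2 = 44.25/2.450 = 18.06 years.
Leg 3: γ = 1/√(1 − 0.4428²) = 1/√0.8039 = 1.115; τ_3 = 4.875/1.115 = 4.371 years.
Total: 12.24 + 18.06 + 4.371 years.

τ = 34.7 years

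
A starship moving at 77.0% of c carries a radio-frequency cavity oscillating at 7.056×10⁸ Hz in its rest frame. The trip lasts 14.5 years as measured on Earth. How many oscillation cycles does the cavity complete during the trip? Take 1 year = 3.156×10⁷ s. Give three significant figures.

β = 0.770; γ = 1/√(1 − 0.770²) = 1/√0.4071 = 1.567
The oscillator's own cycle count is N = f × τ where τ is the proper time on the ship. τ = Δt/γ = 14.5/1.567 = 9.252 years = 2.920×10⁸ s.
N = 7.056×10⁸ × 2.920×10⁸ = 2.060×10¹⁷.

N = 2.06×10¹⁷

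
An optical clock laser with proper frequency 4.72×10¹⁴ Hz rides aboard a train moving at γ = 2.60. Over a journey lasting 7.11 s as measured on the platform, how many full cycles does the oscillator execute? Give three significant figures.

N = 1.29×10¹⁵

γ = 2.60
The oscillator's own cycle count is N = f × τ where τ is the proper time on the train. τ = Δt/γ = 7.11/2.600 = 2.735 s = 2.735×10⁰ s.
N = 4.72×10¹⁴ × 2.735×10⁰ = 1.291×10¹⁵.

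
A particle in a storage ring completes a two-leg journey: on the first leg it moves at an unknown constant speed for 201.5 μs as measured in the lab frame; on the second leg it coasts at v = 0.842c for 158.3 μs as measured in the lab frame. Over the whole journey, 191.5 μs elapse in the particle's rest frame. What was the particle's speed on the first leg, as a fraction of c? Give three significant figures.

β = 0.850

Leg 1: speed unknown; τ_1 = 201.5/γ_1.
Leg 2: γ = 1/√(1 − 0.842²) = 1/√0.2910 = 1.854; τ_2 = 158.3/1.854 = 85.40 μs.
Total proper time: τ_1 + 85.40 = 191.5, so τ_1 = 191.5 − 85.40 = 106.1 μs.
γ_1 = 201.5/106.1 = 1.899; β = √(1 − 1/γ²) = √0.7227.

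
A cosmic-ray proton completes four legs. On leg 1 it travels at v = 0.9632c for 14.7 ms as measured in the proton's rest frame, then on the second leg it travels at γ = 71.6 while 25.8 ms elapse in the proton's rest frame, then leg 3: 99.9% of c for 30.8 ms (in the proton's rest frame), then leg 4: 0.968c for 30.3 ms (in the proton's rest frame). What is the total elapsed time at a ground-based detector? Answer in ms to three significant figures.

Leg 1: γ = 1/√(1 − 0.9632²) = 1/√0.07225 = 3.720; Δt_1 = 3.720 × 14.7 = 54.69 ms.
Leg 2: γ = 71.6; Δt_2 = 71.60 × 25.8 = 1847 ms.
Leg 3: β = 0.999; γ = 1/√(1 − 0.999²) = 1/√0.001999 = 22.37; Δt_3 = 22.37 × 30.8 = 688.9 ms.
Leg 4: γ = 1/√(1 − 0.968²) = 1/√0.06298 = 3.985; Δt_4 = 3.985 × 30.3 = 120.7 ms.
Total: 54.69 + 1847 + 688.9 + 120.7 ms.

Δt = 2710 ms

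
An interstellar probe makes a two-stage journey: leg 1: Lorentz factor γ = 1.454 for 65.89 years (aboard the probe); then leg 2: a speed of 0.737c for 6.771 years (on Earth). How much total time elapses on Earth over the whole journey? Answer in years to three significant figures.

Δt = 103 years

Leg 1: γ = 1.454; Δt_1 = 1.454 × 65.89 = 95.80 years.
Leg 2: 6.771 years is already measured on Earth.
Total: 95.80 + 6.771 years.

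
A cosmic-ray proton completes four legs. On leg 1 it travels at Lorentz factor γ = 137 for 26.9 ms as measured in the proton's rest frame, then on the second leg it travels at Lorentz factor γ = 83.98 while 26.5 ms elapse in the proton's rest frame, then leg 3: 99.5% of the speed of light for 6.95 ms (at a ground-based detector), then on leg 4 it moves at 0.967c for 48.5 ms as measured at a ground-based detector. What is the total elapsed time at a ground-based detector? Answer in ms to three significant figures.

Δt = 5970 ms

Leg 1: γ = 137; Δt_1 = 137.0 × 26.9 = 3685 ms.
Leg 2: γ = 83.98; Δt_2 = 83.98 × 26.5 = 2225 ms.
Leg 3: 6.95 ms is already measured at a ground-based detector.
Leg 4: 48.5 ms is already measured at a ground-based detector.
Total: 3685 + 2225 + 6.950 + 48.50 ms.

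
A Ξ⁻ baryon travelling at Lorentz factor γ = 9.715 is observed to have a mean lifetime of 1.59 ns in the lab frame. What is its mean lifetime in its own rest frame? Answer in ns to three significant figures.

τ₀ = 0.164 ns

γ = 9.715
The lab-frame lifetime is the dilated interval; the proper lifetime is τ₀ = Δt/γ = 1.59/9.715 ns.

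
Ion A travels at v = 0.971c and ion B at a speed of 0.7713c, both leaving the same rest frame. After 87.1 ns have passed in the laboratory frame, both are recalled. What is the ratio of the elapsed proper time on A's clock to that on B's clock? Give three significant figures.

τ_A/τ_B = 0.376

A: γ = 1/√(1 − 0.971²) = 1/√0.05716 = 4.183. B: γ = 1/√(1 − 0.7713²) = 1/√0.4051 = 1.571.
τ_A/τ_B = γ_B/γ_A = 1.571/4.183 = 0.3756, so τ_A/τ_B = 0.3756.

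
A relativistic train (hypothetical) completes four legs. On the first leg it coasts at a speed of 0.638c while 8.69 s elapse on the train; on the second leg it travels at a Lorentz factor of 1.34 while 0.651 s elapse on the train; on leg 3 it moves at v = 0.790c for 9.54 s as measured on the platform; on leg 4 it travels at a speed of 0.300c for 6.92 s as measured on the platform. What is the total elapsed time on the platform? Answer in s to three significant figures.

Leg 1: γ = 1/√(1 − 0.638²) = 1/√0.5930 = 1.299; Δt_1 = 1.299 × 8.69 = 11.29 s.
Leg 2: γ = 1.34; Δt_2 = 1.340 × 0.651 = 0.8723 s.
Leg 3: 9.54 s is already measured on the platform.
Leg 4: 6.92 s is already measured on the platform.
Total: 11.29 + 0.8723 + 9.540 + 6.920 s.

Δt = 28.6 s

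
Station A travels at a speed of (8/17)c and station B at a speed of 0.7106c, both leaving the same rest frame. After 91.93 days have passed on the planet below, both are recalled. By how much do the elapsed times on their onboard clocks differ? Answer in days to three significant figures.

|τ_A − τ_B| = 16.4 days

A: γ = 1/√(1 − (8/17)²) = 17/15 ≈ 1.133; τ_A = 91.93/1.133 = 81.11 days.
B: γ = 1/√(1 − 0.7106²) = 1/√0.4950 = 1.421; τ_B = 91.93/1.421 = 64.68 days.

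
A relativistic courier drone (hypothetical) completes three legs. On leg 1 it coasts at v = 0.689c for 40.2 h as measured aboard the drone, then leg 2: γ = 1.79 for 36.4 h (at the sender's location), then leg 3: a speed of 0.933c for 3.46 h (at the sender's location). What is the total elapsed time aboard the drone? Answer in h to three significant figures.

Leg 1: 40.2 h is already measured aboard the drone.
Leg 2: γ = 1.79; τ_2 = 36.4/1.790 = 20.34 h.
Leg 3: γ = 1/√(1 − 0.933²) = 1/√0.1295 = 2.779; τ_3 = 3.46/2.779 = 1.245 h.
Total: 40.20 + 20.34 + 1.245 h.

τ = 61.8 h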